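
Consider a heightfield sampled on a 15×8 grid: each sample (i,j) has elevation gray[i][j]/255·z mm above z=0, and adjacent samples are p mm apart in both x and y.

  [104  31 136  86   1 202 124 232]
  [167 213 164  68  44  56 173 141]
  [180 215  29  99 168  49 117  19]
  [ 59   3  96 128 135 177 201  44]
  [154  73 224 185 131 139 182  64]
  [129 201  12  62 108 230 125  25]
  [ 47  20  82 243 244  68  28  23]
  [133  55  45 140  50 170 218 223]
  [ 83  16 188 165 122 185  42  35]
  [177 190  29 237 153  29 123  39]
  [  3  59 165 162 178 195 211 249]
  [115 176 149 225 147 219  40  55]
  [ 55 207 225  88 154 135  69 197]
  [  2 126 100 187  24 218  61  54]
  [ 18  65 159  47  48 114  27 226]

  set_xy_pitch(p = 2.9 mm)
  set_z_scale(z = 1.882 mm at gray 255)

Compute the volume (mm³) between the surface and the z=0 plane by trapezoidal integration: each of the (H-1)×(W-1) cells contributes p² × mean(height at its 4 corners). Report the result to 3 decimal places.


height_mm = gray/255 × 1.882; cell vol = 2.9² × mean(4 corners)
unit = 2.9² × 1.882 / (4×255) = 0.0155173 mm³ per gray-sum
row 0: Σ corner-gray over 7 cells = 3240  → 50.2760
row 1: Σ corner-gray over 7 cells = 3297  → 51.1605
row 2: Σ corner-gray over 7 cells = 3136  → 48.6622
row 3: Σ corner-gray over 7 cells = 3669  → 56.9329
row 4: Σ corner-gray over 7 cells = 3716  → 57.6622
row 5: Σ corner-gray over 7 cells = 3070  → 47.6380
row 6: Σ corner-gray over 7 cells = 3152  → 48.9104
row 7: Σ corner-gray over 7 cells = 3266  → 50.6794
row 8: Σ corner-gray over 7 cells = 3292  → 51.0829
row 9: Σ corner-gray over 7 cells = 3930  → 60.9829
row 10: Σ corner-gray over 7 cells = 4274  → 66.3208
row 11: Σ corner-gray over 7 cells = 4090  → 63.4657
row 12: Σ corner-gray over 7 cells = 3496  → 54.2484
row 13: Σ corner-gray over 7 cells = 2652  → 41.1518
Σ rows: total corner-gray = 48280  → 749.1740 mm³

749.174


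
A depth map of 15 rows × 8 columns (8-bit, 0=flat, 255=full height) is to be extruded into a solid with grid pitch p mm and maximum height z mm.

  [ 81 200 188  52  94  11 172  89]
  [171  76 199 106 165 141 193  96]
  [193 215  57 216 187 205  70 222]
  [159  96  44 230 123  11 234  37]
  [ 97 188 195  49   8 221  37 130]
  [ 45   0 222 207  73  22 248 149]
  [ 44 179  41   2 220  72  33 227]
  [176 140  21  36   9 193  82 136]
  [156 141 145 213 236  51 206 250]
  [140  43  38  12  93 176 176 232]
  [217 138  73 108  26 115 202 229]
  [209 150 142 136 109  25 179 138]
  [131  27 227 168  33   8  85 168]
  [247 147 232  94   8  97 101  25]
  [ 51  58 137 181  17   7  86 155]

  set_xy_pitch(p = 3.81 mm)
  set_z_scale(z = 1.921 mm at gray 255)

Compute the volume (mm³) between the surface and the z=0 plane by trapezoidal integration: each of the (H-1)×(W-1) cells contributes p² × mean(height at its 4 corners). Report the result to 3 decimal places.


height_mm = gray/255 × 1.921; cell vol = 3.81² × mean(4 corners)
unit = 3.81² × 1.921 / (4×255) = 0.0273387 mm³ per gray-sum
row 0: Σ corner-gray over 7 cells = 3631  → 99.2667
row 1: Σ corner-gray over 7 cells = 4342  → 118.7044
row 2: Σ corner-gray over 7 cells = 3987  → 108.9992
row 3: Σ corner-gray over 7 cells = 3295  → 90.0809
row 4: Σ corner-gray over 7 cells = 3361  → 91.8852
row 5: Σ corner-gray over 7 cells = 3103  → 84.8318
row 6: Σ corner-gray over 7 cells = 2639  → 72.1467
row 7: Σ corner-gray over 7 cells = 3664  → 100.1688
row 8: Σ corner-gray over 7 cells = 3838  → 104.9258
row 9: Σ corner-gray over 7 cells = 3218  → 87.9758
row 10: Σ corner-gray over 7 cells = 3599  → 98.3918
row 11: Σ corner-gray over 7 cells = 3224  → 88.1398
row 12: Σ corner-gray over 7 cells = 3025  → 82.6994
row 13: Σ corner-gray over 7 cells = 2808  → 76.7669
Σ rows: total corner-gray = 47734  → 1304.9834 mm³

1304.983


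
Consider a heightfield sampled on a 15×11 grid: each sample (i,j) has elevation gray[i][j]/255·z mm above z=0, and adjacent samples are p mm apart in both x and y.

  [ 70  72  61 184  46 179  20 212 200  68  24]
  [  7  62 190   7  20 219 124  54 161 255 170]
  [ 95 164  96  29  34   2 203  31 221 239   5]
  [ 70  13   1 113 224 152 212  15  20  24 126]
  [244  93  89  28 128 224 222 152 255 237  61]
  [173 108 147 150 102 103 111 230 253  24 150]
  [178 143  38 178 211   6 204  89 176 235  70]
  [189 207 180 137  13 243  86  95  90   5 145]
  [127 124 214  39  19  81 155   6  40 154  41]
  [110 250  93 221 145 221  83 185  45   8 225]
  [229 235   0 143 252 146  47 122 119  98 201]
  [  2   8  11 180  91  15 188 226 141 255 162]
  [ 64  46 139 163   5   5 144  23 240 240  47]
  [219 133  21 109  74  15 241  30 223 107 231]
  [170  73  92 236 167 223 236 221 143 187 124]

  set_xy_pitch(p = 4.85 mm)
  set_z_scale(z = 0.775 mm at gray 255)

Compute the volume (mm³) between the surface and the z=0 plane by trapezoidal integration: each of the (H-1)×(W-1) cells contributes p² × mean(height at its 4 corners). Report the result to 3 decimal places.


1234.810

height_mm = gray/255 × 0.775; cell vol = 4.85² × mean(4 corners)
unit = 4.85² × 0.775 / (4×255) = 0.0178725 mm³ per gray-sum
row 0: Σ corner-gray over 10 cells = 4539  → 81.1232
row 1: Σ corner-gray over 10 cells = 4499  → 80.4083
row 2: Σ corner-gray over 10 cells = 3882  → 69.3810
row 3: Σ corner-gray over 10 cells = 4905  → 87.6646
row 4: Σ corner-gray over 10 cells = 5940  → 106.1626
row 5: Σ corner-gray over 10 cells = 5587  → 99.8536
row 6: Σ corner-gray over 10 cells = 5254  → 93.9021
row 7: Σ corner-gray over 10 cells = 4278  → 76.4585
row 8: Σ corner-gray over 10 cells = 4669  → 83.4466
row 9: Σ corner-gray over 10 cells = 5591  → 99.9251
row 10: Σ corner-gray over 10 cells = 5148  → 92.0076
row 11: Σ corner-gray over 10 cells = 4515  → 80.6943
row 12: Σ corner-gray over 10 cells = 4477  → 80.0151
row 13: Σ corner-gray over 10 cells = 5806  → 103.7677
Σ rows: total corner-gray = 69090  → 1234.8102 mm³


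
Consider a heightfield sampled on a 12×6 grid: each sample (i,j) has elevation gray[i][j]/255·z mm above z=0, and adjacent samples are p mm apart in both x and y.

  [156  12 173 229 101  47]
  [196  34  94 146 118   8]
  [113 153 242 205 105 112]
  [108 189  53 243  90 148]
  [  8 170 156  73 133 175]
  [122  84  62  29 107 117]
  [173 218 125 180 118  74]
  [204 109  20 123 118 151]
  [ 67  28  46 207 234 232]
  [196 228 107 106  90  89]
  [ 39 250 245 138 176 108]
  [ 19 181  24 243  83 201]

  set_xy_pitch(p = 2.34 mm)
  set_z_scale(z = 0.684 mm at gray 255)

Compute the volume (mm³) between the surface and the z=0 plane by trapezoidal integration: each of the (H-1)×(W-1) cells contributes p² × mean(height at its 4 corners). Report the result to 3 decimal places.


height_mm = gray/255 × 0.684; cell vol = 2.34² × mean(4 corners)
unit = 2.34² × 0.684 / (4×255) = 0.00367187 mm³ per gray-sum
row 0: Σ corner-gray over 5 cells = 2221  → 8.1552
row 1: Σ corner-gray over 5 cells = 2623  → 9.6313
row 2: Σ corner-gray over 5 cells = 3041  → 11.1662
row 3: Σ corner-gray over 5 cells = 2653  → 9.7415
row 4: Σ corner-gray over 5 cells = 2050  → 7.5273
row 5: Σ corner-gray over 5 cells = 2332  → 8.5628
row 6: Σ corner-gray over 5 cells = 2624  → 9.6350
row 7: Σ corner-gray over 5 cells = 2424  → 8.9006
row 8: Σ corner-gray over 5 cells = 2676  → 9.8259
row 9: Σ corner-gray over 5 cells = 3112  → 11.4269
row 10: Σ corner-gray over 5 cells = 3047  → 11.1882
Σ rows: total corner-gray = 28803  → 105.7610 mm³

105.761


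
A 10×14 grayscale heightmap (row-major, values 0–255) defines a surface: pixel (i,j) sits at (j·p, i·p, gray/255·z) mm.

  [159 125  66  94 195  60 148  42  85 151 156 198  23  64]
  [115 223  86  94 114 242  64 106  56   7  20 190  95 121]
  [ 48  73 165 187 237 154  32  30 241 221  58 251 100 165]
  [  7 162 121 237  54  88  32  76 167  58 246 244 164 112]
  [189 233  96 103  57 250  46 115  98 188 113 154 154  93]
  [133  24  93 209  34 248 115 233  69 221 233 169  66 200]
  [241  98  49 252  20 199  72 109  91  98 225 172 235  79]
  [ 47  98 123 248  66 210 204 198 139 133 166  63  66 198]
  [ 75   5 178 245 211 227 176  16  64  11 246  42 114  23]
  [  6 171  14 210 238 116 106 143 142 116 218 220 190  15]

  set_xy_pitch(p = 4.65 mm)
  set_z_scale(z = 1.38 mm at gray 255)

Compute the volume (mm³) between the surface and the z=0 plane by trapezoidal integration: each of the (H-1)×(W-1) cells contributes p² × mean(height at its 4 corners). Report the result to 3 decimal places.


height_mm = gray/255 × 1.38; cell vol = 4.65² × mean(4 corners)
unit = 4.65² × 1.38 / (4×255) = 0.029254 mm³ per gray-sum
row 0: Σ corner-gray over 13 cells = 5739  → 167.8885
row 1: Σ corner-gray over 13 cells = 6541  → 191.3502
row 2: Σ corner-gray over 13 cells = 7128  → 208.5223
row 3: Σ corner-gray over 13 cells = 6913  → 202.2327
row 4: Σ corner-gray over 13 cells = 7257  → 212.2961
row 5: Σ corner-gray over 13 cells = 7321  → 214.1683
row 6: Σ corner-gray over 13 cells = 7233  → 211.5940
row 7: Σ corner-gray over 13 cells = 6841  → 200.1264
row 8: Σ corner-gray over 13 cells = 6957  → 203.5199
Σ rows: total corner-gray = 61930  → 1811.6984 mm³

1811.698


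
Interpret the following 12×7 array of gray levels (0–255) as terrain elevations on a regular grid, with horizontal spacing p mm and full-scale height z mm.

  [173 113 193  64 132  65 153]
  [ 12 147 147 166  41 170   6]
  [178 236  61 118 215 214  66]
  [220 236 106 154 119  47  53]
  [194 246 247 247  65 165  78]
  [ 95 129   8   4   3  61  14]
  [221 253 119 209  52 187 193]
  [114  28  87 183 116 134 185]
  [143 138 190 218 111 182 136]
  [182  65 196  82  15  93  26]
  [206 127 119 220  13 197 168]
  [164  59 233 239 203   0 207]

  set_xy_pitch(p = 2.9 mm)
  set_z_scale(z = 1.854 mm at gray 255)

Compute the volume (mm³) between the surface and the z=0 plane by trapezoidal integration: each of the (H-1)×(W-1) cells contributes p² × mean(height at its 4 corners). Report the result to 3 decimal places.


535.376

height_mm = gray/255 × 1.854; cell vol = 2.9² × mean(4 corners)
unit = 2.9² × 1.854 / (4×255) = 0.0152864 mm³ per gray-sum
row 0: Σ corner-gray over 6 cells = 2820  → 43.1077
row 1: Σ corner-gray over 6 cells = 3292  → 50.3229
row 2: Σ corner-gray over 6 cells = 3529  → 53.9457
row 3: Σ corner-gray over 6 cells = 3809  → 58.2259
row 4: Σ corner-gray over 6 cells = 2731  → 41.7472
row 5: Σ corner-gray over 6 cells = 2573  → 39.3319
row 6: Σ corner-gray over 6 cells = 3449  → 52.7228
row 7: Σ corner-gray over 6 cells = 3352  → 51.2401
row 8: Σ corner-gray over 6 cells = 3067  → 46.8834
row 9: Σ corner-gray over 6 cells = 2836  → 43.3523
row 10: Σ corner-gray over 6 cells = 3565  → 54.4961
Σ rows: total corner-gray = 35023  → 535.3760 mm³


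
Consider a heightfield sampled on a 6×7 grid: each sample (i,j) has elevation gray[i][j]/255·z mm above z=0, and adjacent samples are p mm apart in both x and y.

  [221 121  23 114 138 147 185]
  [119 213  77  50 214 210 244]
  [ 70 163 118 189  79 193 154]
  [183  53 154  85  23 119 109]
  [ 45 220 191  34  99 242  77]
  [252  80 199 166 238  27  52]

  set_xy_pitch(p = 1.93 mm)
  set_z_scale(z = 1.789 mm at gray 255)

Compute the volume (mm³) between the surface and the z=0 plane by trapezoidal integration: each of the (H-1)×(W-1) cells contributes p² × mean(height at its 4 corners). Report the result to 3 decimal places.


height_mm = gray/255 × 1.789; cell vol = 1.93² × mean(4 corners)
unit = 1.93² × 1.789 / (4×255) = 0.00653318 mm³ per gray-sum
row 0: Σ corner-gray over 6 cells = 3383  → 22.1018
row 1: Σ corner-gray over 6 cells = 3599  → 23.5129
row 2: Σ corner-gray over 6 cells = 2868  → 18.7372
row 3: Σ corner-gray over 6 cells = 2854  → 18.6457
row 4: Σ corner-gray over 6 cells = 3418  → 22.3304
Σ rows: total corner-gray = 16122  → 105.3280 mm³

105.328


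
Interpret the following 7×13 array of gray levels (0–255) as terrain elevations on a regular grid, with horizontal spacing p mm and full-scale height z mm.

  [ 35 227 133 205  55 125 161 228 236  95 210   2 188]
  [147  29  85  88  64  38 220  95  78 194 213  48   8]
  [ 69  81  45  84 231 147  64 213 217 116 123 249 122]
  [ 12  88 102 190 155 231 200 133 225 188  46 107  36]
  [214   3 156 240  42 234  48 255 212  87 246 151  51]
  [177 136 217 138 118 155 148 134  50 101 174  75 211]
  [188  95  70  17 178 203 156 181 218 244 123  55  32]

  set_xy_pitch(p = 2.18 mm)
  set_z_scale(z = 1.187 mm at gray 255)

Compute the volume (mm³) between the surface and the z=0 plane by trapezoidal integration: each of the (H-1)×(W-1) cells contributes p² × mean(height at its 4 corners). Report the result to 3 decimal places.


height_mm = gray/255 × 1.187; cell vol = 2.18² × mean(4 corners)
unit = 2.18² × 1.187 / (4×255) = 0.00553049 mm³ per gray-sum
row 0: Σ corner-gray over 12 cells = 6036  → 33.3820
row 1: Σ corner-gray over 12 cells = 5790  → 32.0215
row 2: Σ corner-gray over 12 cells = 6709  → 37.1041
row 3: Σ corner-gray over 12 cells = 6991  → 38.6636
row 4: Σ corner-gray over 12 cells = 6893  → 38.1217
row 5: Σ corner-gray over 12 cells = 6580  → 36.3906
Σ rows: total corner-gray = 38999  → 215.6835 mm³

215.684


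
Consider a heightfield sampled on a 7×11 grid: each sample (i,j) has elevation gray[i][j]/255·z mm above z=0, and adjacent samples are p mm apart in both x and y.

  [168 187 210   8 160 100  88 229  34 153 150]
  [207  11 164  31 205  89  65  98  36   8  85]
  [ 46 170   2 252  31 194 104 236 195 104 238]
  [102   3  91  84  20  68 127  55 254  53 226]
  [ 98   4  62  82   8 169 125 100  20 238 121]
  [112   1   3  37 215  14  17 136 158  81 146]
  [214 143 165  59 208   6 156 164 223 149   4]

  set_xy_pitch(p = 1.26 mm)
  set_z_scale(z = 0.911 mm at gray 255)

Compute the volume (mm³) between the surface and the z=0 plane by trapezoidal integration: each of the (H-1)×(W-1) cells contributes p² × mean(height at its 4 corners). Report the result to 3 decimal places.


height_mm = gray/255 × 0.911; cell vol = 1.26² × mean(4 corners)
unit = 1.26² × 0.911 / (4×255) = 0.00141794 mm³ per gray-sum
row 0: Σ corner-gray over 10 cells = 4362  → 6.1851
row 1: Σ corner-gray over 10 cells = 4566  → 6.4743
row 2: Σ corner-gray over 10 cells = 4698  → 6.6615
row 3: Σ corner-gray over 10 cells = 3673  → 5.2081
row 4: Σ corner-gray over 10 cells = 3417  → 4.8451
row 5: Σ corner-gray over 10 cells = 4346  → 6.1624
Σ rows: total corner-gray = 25062  → 35.5365 mm³

35.537


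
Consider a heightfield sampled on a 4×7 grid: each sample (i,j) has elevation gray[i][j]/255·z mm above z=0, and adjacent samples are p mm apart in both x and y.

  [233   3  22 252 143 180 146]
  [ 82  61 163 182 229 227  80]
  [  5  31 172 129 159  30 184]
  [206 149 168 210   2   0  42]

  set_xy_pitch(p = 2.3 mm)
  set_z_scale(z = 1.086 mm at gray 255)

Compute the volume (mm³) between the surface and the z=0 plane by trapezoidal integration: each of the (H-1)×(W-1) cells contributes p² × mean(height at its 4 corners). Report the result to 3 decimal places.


51.361

height_mm = gray/255 × 1.086; cell vol = 2.3² × mean(4 corners)
unit = 2.3² × 1.086 / (4×255) = 0.00563229 mm³ per gray-sum
row 0: Σ corner-gray over 6 cells = 3465  → 19.5159
row 1: Σ corner-gray over 6 cells = 3117  → 17.5559
row 2: Σ corner-gray over 6 cells = 2537  → 14.2891
Σ rows: total corner-gray = 9119  → 51.3609 mm³


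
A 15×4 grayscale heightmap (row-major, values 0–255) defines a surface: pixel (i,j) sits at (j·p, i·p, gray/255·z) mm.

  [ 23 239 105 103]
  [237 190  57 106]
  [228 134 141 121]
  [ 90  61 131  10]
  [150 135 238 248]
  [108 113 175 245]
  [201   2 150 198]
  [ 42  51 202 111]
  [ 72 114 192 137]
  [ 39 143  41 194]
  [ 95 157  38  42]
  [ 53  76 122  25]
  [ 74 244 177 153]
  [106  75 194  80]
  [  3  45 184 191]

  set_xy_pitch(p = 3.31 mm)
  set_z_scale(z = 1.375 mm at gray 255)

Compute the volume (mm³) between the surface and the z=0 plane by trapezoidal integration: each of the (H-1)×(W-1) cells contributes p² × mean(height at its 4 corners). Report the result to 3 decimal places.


height_mm = gray/255 × 1.375; cell vol = 3.31² × mean(4 corners)
unit = 3.31² × 1.375 / (4×255) = 0.0147693 mm³ per gray-sum
row 0: Σ corner-gray over 3 cells = 1651  → 24.3840
row 1: Σ corner-gray over 3 cells = 1736  → 25.6394
row 2: Σ corner-gray over 3 cells = 1383  → 20.4259
row 3: Σ corner-gray over 3 cells = 1628  → 24.0443
row 4: Σ corner-gray over 3 cells = 2073  → 30.6167
row 5: Σ corner-gray over 3 cells = 1632  → 24.1034
row 6: Σ corner-gray over 3 cells = 1362  → 20.1157
row 7: Σ corner-gray over 3 cells = 1480  → 21.8585
row 8: Σ corner-gray over 3 cells = 1422  → 21.0019
row 9: Σ corner-gray over 3 cells = 1128  → 16.6597
row 10: Σ corner-gray over 3 cells = 1001  → 14.7840
row 11: Σ corner-gray over 3 cells = 1543  → 22.7890
row 12: Σ corner-gray over 3 cells = 1793  → 26.4813
row 13: Σ corner-gray over 3 cells = 1376  → 20.3225
Σ rows: total corner-gray = 21208  → 313.2263 mm³

313.226


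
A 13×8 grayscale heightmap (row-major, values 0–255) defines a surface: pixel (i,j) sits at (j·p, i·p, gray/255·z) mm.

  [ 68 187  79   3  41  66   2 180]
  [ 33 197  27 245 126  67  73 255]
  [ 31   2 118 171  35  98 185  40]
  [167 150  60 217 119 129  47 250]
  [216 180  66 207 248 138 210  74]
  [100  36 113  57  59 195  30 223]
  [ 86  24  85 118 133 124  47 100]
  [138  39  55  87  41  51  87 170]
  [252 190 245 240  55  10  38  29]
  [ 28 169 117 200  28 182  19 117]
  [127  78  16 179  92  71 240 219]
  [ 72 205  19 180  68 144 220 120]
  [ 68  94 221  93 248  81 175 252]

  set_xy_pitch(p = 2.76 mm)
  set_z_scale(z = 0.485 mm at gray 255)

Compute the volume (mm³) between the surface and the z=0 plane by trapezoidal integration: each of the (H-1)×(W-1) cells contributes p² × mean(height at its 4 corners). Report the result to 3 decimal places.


140.704

height_mm = gray/255 × 0.485; cell vol = 2.76² × mean(4 corners)
unit = 2.76² × 0.485 / (4×255) = 0.00362209 mm³ per gray-sum
row 0: Σ corner-gray over 7 cells = 2762  → 10.0042
row 1: Σ corner-gray over 7 cells = 3047  → 11.0365
row 2: Σ corner-gray over 7 cells = 3150  → 11.4096
row 3: Σ corner-gray over 7 cells = 4249  → 15.3903
row 4: Σ corner-gray over 7 cells = 3691  → 13.3691
row 5: Σ corner-gray over 7 cells = 2551  → 9.2400
row 6: Σ corner-gray over 7 cells = 2276  → 8.2439
row 7: Σ corner-gray over 7 cells = 2865  → 10.3773
row 8: Σ corner-gray over 7 cells = 3412  → 12.3586
row 9: Σ corner-gray over 7 cells = 3273  → 11.8551
row 10: Σ corner-gray over 7 cells = 3562  → 12.9019
row 11: Σ corner-gray over 7 cells = 4008  → 14.5174
Σ rows: total corner-gray = 38846  → 140.7039 mm³


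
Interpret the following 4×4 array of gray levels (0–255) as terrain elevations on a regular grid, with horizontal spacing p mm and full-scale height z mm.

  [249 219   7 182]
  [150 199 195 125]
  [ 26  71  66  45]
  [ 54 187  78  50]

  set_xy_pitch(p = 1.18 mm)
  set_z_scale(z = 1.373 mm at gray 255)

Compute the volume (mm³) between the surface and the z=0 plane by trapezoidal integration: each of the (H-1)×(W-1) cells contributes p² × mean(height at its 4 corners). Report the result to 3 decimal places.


height_mm = gray/255 × 1.373; cell vol = 1.18² × mean(4 corners)
unit = 1.18² × 1.373 / (4×255) = 0.00187428 mm³ per gray-sum
row 0: Σ corner-gray over 3 cells = 1946  → 3.6473
row 1: Σ corner-gray over 3 cells = 1408  → 2.6390
row 2: Σ corner-gray over 3 cells = 979  → 1.8349
Σ rows: total corner-gray = 4333  → 8.1213 mm³

8.121


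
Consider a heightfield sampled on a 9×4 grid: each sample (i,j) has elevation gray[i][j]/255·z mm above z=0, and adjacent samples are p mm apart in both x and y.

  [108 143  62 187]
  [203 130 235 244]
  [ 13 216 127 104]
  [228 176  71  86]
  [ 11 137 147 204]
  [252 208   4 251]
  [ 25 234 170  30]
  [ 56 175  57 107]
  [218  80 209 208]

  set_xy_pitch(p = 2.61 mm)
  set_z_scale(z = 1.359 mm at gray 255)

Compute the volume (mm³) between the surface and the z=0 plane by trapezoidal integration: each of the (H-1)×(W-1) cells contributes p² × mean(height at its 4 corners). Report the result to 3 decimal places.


124.207

height_mm = gray/255 × 1.359; cell vol = 2.61² × mean(4 corners)
unit = 2.61² × 1.359 / (4×255) = 0.00907612 mm³ per gray-sum
row 0: Σ corner-gray over 3 cells = 1882  → 17.0813
row 1: Σ corner-gray over 3 cells = 1980  → 17.9707
row 2: Σ corner-gray over 3 cells = 1611  → 14.6216
row 3: Σ corner-gray over 3 cells = 1591  → 14.4401
row 4: Σ corner-gray over 3 cells = 1710  → 15.5202
row 5: Σ corner-gray over 3 cells = 1790  → 16.2463
row 6: Σ corner-gray over 3 cells = 1490  → 13.5234
row 7: Σ corner-gray over 3 cells = 1631  → 14.8032
Σ rows: total corner-gray = 13685  → 124.2067 mm³


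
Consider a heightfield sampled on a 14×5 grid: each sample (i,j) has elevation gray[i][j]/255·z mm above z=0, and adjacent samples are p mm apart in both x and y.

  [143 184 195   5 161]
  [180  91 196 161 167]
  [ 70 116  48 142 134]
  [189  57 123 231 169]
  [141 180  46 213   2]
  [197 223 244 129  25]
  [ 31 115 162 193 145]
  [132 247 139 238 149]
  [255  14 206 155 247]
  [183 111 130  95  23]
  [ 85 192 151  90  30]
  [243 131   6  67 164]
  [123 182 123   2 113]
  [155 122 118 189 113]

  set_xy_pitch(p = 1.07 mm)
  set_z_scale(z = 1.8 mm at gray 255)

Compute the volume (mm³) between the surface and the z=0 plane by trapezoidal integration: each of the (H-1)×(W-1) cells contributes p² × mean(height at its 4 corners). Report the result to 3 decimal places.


height_mm = gray/255 × 1.8; cell vol = 1.07² × mean(4 corners)
unit = 1.07² × 1.8 / (4×255) = 0.00202041 mm³ per gray-sum
row 0: Σ corner-gray over 4 cells = 2315  → 4.6773
row 1: Σ corner-gray over 4 cells = 2059  → 4.1600
row 2: Σ corner-gray over 4 cells = 1996  → 4.0327
row 3: Σ corner-gray over 4 cells = 2201  → 4.4469
row 4: Σ corner-gray over 4 cells = 2435  → 4.9197
row 5: Σ corner-gray over 4 cells = 2530  → 5.1116
row 6: Σ corner-gray over 4 cells = 2645  → 5.3440
row 7: Σ corner-gray over 4 cells = 2781  → 5.6188
row 8: Σ corner-gray over 4 cells = 2130  → 4.3035
row 9: Σ corner-gray over 4 cells = 1859  → 3.7559
row 10: Σ corner-gray over 4 cells = 1796  → 3.6287
row 11: Σ corner-gray over 4 cells = 1665  → 3.3640
row 12: Σ corner-gray over 4 cells = 1976  → 3.9923
Σ rows: total corner-gray = 28388  → 57.3554 mm³

57.355


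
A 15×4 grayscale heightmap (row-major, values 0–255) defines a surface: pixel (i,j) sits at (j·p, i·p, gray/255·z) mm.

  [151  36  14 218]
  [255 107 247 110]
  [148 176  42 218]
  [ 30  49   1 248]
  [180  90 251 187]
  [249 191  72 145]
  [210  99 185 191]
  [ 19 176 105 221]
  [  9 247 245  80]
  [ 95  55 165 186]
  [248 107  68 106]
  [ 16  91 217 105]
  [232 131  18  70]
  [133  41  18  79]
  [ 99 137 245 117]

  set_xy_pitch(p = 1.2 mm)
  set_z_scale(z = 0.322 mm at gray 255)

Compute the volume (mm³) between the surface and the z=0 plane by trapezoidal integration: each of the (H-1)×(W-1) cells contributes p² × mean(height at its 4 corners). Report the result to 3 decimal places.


height_mm = gray/255 × 0.322; cell vol = 1.2² × mean(4 corners)
unit = 1.2² × 0.322 / (4×255) = 0.000454588 mm³ per gray-sum
row 0: Σ corner-gray over 3 cells = 1542  → 0.7010
row 1: Σ corner-gray over 3 cells = 1875  → 0.8524
row 2: Σ corner-gray over 3 cells = 1180  → 0.5364
row 3: Σ corner-gray over 3 cells = 1427  → 0.6487
row 4: Σ corner-gray over 3 cells = 1969  → 0.8951
row 5: Σ corner-gray over 3 cells = 1889  → 0.8587
row 6: Σ corner-gray over 3 cells = 1771  → 0.8051
row 7: Σ corner-gray over 3 cells = 1875  → 0.8524
row 8: Σ corner-gray over 3 cells = 1794  → 0.8155
row 9: Σ corner-gray over 3 cells = 1425  → 0.6478
row 10: Σ corner-gray over 3 cells = 1441  → 0.6551
row 11: Σ corner-gray over 3 cells = 1337  → 0.6078
row 12: Σ corner-gray over 3 cells = 930  → 0.4228
row 13: Σ corner-gray over 3 cells = 1310  → 0.5955
Σ rows: total corner-gray = 21765  → 9.8941 mm³

9.894


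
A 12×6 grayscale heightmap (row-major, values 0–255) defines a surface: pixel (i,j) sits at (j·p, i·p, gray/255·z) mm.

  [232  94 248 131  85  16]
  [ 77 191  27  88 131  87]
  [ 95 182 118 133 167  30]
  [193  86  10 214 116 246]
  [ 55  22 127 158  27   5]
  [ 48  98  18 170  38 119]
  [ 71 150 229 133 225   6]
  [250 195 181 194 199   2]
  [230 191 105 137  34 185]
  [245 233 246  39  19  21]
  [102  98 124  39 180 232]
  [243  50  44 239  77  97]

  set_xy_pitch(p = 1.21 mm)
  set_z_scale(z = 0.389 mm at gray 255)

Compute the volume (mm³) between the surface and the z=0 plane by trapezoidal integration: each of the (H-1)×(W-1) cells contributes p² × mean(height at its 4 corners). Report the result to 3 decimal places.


height_mm = gray/255 × 0.389; cell vol = 1.21² × mean(4 corners)
unit = 1.21² × 0.389 / (4×255) = 0.000558368 mm³ per gray-sum
row 0: Σ corner-gray over 5 cells = 2402  → 1.3412
row 1: Σ corner-gray over 5 cells = 2363  → 1.3194
row 2: Σ corner-gray over 5 cells = 2616  → 1.4607
row 3: Σ corner-gray over 5 cells = 2019  → 1.1273
row 4: Σ corner-gray over 5 cells = 1543  → 0.8616
row 5: Σ corner-gray over 5 cells = 2366  → 1.3211
row 6: Σ corner-gray over 5 cells = 3341  → 1.8655
row 7: Σ corner-gray over 5 cells = 3139  → 1.7527
row 8: Σ corner-gray over 5 cells = 2689  → 1.5015
row 9: Σ corner-gray over 5 cells = 2556  → 1.4272
row 10: Σ corner-gray over 5 cells = 2376  → 1.3267
Σ rows: total corner-gray = 27410  → 15.3049 mm³

15.305


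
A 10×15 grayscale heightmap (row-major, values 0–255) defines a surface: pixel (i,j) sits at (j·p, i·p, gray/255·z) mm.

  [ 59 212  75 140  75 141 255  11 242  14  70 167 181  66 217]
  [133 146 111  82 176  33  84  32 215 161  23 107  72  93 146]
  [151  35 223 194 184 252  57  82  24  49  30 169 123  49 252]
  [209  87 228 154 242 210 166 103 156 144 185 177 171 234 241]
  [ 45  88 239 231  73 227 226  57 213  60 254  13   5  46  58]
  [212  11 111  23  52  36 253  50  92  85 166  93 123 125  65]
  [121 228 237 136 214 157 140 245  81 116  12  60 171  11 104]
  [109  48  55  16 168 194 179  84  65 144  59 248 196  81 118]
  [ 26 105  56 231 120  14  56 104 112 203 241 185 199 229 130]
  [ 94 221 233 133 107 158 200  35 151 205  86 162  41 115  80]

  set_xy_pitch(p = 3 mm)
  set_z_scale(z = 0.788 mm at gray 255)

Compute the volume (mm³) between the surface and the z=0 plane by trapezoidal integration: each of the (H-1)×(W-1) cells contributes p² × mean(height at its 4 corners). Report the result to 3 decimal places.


448.757

height_mm = gray/255 × 0.788; cell vol = 3² × mean(4 corners)
unit = 3² × 0.788 / (4×255) = 0.00695294 mm³ per gray-sum
row 0: Σ corner-gray over 14 cells = 6523  → 45.3540
row 1: Σ corner-gray over 14 cells = 6294  → 43.7618
row 2: Σ corner-gray over 14 cells = 8309  → 57.7720
row 3: Σ corner-gray over 14 cells = 8531  → 59.3155
row 4: Σ corner-gray over 14 cells = 6284  → 43.6923
row 5: Σ corner-gray over 14 cells = 6558  → 45.5974
row 6: Σ corner-gray over 14 cells = 7142  → 49.6579
row 7: Σ corner-gray over 14 cells = 7167  → 49.8317
row 8: Σ corner-gray over 14 cells = 7734  → 53.7740
Σ rows: total corner-gray = 64542  → 448.7567 mm³


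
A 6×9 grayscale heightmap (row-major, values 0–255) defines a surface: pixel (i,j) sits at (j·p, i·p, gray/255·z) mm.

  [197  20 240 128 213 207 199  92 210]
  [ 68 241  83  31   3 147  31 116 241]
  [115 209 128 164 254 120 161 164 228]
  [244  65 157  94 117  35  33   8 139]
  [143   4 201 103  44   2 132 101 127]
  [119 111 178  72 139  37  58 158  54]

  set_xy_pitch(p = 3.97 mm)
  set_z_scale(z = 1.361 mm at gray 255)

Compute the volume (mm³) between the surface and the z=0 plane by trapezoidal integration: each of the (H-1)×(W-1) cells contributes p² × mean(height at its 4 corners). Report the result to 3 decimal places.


height_mm = gray/255 × 1.361; cell vol = 3.97² × mean(4 corners)
unit = 3.97² × 1.361 / (4×255) = 0.02103 mm³ per gray-sum
row 0: Σ corner-gray over 8 cells = 4218  → 88.7045
row 1: Σ corner-gray over 8 cells = 4356  → 91.6066
row 2: Σ corner-gray over 8 cells = 4144  → 87.1483
row 3: Σ corner-gray over 8 cells = 2845  → 59.8303
row 4: Σ corner-gray over 8 cells = 3123  → 65.6766
Σ rows: total corner-gray = 18686  → 392.9663 mm³

392.966


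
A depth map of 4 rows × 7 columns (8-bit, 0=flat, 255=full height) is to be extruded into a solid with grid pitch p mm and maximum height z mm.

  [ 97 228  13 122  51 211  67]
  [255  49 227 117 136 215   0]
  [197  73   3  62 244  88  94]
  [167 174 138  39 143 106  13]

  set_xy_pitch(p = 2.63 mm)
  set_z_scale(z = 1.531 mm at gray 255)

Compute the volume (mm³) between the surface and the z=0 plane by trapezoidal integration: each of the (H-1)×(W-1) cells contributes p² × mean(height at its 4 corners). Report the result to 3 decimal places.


90.761

height_mm = gray/255 × 1.531; cell vol = 2.63² × mean(4 corners)
unit = 2.63² × 1.531 / (4×255) = 0.0103821 mm³ per gray-sum
row 0: Σ corner-gray over 6 cells = 3157  → 32.7764
row 1: Σ corner-gray over 6 cells = 2974  → 30.8765
row 2: Σ corner-gray over 6 cells = 2611  → 27.1077
Σ rows: total corner-gray = 8742  → 90.7606 mm³


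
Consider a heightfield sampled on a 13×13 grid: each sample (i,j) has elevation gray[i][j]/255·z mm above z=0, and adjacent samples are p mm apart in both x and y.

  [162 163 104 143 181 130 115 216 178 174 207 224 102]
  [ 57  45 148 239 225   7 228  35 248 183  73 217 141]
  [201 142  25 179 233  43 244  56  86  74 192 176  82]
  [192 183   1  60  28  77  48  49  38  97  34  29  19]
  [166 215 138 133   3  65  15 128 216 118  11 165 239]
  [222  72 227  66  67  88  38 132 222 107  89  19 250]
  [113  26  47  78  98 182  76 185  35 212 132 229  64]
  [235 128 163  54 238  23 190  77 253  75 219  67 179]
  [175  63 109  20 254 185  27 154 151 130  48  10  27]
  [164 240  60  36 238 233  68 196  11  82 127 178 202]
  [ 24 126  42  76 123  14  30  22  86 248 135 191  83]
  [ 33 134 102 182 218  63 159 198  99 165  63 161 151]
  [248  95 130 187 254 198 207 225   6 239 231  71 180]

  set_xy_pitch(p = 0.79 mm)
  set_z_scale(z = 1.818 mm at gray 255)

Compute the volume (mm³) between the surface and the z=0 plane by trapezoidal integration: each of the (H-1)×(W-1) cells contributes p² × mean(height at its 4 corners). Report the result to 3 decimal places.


78.495

height_mm = gray/255 × 1.818; cell vol = 0.79² × mean(4 corners)
unit = 0.79² × 1.818 / (4×255) = 0.00111237 mm³ per gray-sum
row 0: Σ corner-gray over 12 cells = 7428  → 8.2627
row 1: Σ corner-gray over 12 cells = 6677  → 7.4273
row 2: Σ corner-gray over 12 cells = 4682  → 5.2081
row 3: Σ corner-gray over 12 cells = 4318  → 4.8032
row 4: Σ corner-gray over 12 cells = 5545  → 6.1681
row 5: Σ corner-gray over 12 cells = 5503  → 6.1214
row 6: Σ corner-gray over 12 cells = 6165  → 6.8577
row 7: Σ corner-gray over 12 cells = 5892  → 6.5541
row 8: Σ corner-gray over 12 cells = 5808  → 6.4606
row 9: Σ corner-gray over 12 cells = 5597  → 6.2259
row 10: Σ corner-gray over 12 cells = 5565  → 6.1903
row 11: Σ corner-gray over 12 cells = 7386  → 8.2159
Σ rows: total corner-gray = 70566  → 78.4953 mm³


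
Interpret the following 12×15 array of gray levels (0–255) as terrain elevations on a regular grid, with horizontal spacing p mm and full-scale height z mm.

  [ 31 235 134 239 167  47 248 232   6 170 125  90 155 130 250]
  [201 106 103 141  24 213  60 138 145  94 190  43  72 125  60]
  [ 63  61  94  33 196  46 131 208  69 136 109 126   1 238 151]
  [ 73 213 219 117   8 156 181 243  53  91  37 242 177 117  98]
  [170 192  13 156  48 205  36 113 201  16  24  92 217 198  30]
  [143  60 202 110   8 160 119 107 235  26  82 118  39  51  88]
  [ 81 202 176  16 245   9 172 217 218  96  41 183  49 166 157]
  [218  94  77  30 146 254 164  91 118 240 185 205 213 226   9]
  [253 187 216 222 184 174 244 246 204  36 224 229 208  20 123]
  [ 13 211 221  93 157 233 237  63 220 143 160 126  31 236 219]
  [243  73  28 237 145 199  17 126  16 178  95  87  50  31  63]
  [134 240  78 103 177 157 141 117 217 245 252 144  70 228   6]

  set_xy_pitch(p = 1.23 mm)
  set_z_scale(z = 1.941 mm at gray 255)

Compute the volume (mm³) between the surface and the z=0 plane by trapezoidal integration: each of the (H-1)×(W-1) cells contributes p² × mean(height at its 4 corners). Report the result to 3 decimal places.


237.580

height_mm = gray/255 × 1.941; cell vol = 1.23² × mean(4 corners)
unit = 1.23² × 1.941 / (4×255) = 0.00287896 mm³ per gray-sum
row 0: Σ corner-gray over 14 cells = 7406  → 21.3216
row 1: Σ corner-gray over 14 cells = 6279  → 18.0770
row 2: Σ corner-gray over 14 cells = 6989  → 20.1210
row 3: Σ corner-gray over 14 cells = 7101  → 20.4435
row 4: Σ corner-gray over 14 cells = 6087  → 17.5242
row 5: Σ corner-gray over 14 cells = 6683  → 19.2401
row 6: Σ corner-gray over 14 cells = 8131  → 23.4088
row 7: Σ corner-gray over 14 cells = 9477  → 27.2839
row 8: Σ corner-gray over 14 cells = 9658  → 27.8050
row 9: Σ corner-gray over 14 cells = 7364  → 21.2007
row 10: Σ corner-gray over 14 cells = 7348  → 21.1546
Σ rows: total corner-gray = 82523  → 237.5804 mm³


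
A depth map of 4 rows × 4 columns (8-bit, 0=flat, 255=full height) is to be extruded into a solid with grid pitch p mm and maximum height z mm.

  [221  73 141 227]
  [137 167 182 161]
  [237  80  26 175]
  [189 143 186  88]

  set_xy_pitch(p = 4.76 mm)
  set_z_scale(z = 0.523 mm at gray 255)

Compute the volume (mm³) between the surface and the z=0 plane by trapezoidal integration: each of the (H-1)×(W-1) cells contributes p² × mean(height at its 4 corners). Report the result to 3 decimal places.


58.680

height_mm = gray/255 × 0.523; cell vol = 4.76² × mean(4 corners)
unit = 4.76² × 0.523 / (4×255) = 0.0116176 mm³ per gray-sum
row 0: Σ corner-gray over 3 cells = 1872  → 21.7481
row 1: Σ corner-gray over 3 cells = 1620  → 18.8205
row 2: Σ corner-gray over 3 cells = 1559  → 18.1118
Σ rows: total corner-gray = 5051  → 58.6804 mm³


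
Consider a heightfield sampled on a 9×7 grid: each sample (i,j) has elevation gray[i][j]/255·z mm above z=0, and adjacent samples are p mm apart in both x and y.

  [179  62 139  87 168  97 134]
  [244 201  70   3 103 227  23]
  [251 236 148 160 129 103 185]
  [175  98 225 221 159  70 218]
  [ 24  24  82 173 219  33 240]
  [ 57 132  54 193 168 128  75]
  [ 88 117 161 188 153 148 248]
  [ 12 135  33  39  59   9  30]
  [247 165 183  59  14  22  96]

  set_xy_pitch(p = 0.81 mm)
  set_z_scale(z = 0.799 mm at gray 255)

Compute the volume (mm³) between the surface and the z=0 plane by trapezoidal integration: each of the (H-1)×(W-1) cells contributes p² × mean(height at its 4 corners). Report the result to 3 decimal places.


12.331

height_mm = gray/255 × 0.799; cell vol = 0.81² × mean(4 corners)
unit = 0.81² × 0.799 / (4×255) = 0.000513945 mm³ per gray-sum
row 0: Σ corner-gray over 6 cells = 2894  → 1.4874
row 1: Σ corner-gray over 6 cells = 3463  → 1.7798
row 2: Σ corner-gray over 6 cells = 3927  → 2.0183
row 3: Σ corner-gray over 6 cells = 3265  → 1.6780
row 4: Σ corner-gray over 6 cells = 2808  → 1.4432
row 5: Σ corner-gray over 6 cells = 3352  → 1.7227
row 6: Σ corner-gray over 6 cells = 2462  → 1.2653
row 7: Σ corner-gray over 6 cells = 1821  → 0.9359
Σ rows: total corner-gray = 23992  → 12.3306 mm³


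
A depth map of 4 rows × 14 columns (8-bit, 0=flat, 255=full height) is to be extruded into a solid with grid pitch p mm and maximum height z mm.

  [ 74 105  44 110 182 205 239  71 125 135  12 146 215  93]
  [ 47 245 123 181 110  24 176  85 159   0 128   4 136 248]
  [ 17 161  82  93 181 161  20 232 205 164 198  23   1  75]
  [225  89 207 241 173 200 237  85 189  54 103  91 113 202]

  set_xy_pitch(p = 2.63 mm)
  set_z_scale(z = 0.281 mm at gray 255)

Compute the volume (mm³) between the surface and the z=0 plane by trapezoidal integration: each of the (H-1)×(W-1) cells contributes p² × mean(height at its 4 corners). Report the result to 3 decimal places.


37.497

height_mm = gray/255 × 0.281; cell vol = 2.63² × mean(4 corners)
unit = 2.63² × 0.281 / (4×255) = 0.00190554 mm³ per gray-sum
row 0: Σ corner-gray over 13 cells = 6382  → 12.1611
row 1: Σ corner-gray over 13 cells = 6171  → 11.7591
row 2: Σ corner-gray over 13 cells = 7125  → 13.5770
Σ rows: total corner-gray = 19678  → 37.4972 mm³


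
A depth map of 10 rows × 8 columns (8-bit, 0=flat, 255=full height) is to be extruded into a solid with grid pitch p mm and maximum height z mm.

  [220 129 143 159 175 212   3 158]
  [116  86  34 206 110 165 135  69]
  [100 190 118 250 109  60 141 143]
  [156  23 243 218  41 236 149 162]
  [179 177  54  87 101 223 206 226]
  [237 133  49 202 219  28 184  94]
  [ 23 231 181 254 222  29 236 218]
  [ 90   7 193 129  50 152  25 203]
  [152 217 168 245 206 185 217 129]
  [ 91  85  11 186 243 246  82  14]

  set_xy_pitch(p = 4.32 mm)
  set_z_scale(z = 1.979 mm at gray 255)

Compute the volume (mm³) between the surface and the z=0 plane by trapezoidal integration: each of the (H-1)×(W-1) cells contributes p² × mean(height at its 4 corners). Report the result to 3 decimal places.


height_mm = gray/255 × 1.979; cell vol = 4.32² × mean(4 corners)
unit = 4.32² × 1.979 / (4×255) = 0.0362087 mm³ per gray-sum
row 0: Σ corner-gray over 7 cells = 3677  → 133.1394
row 1: Σ corner-gray over 7 cells = 3636  → 131.6549
row 2: Σ corner-gray over 7 cells = 4117  → 149.0713
row 3: Σ corner-gray over 7 cells = 4239  → 153.4887
row 4: Σ corner-gray over 7 cells = 4062  → 147.0798
row 5: Σ corner-gray over 7 cells = 4508  → 163.2289
row 6: Σ corner-gray over 7 cells = 3952  → 143.0968
row 7: Σ corner-gray over 7 cells = 4162  → 150.7007
row 8: Σ corner-gray over 7 cells = 4568  → 165.4014
Σ rows: total corner-gray = 36921  → 1336.8620 mm³

1336.862


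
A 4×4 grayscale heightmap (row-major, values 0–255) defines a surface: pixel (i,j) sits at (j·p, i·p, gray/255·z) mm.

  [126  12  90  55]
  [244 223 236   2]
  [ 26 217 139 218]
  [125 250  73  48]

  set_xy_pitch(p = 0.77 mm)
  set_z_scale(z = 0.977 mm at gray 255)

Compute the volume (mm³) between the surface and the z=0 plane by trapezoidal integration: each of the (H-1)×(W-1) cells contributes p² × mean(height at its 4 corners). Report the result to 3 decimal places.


3.092

height_mm = gray/255 × 0.977; cell vol = 0.77² × mean(4 corners)
unit = 0.77² × 0.977 / (4×255) = 0.000567905 mm³ per gray-sum
row 0: Σ corner-gray over 3 cells = 1549  → 0.8797
row 1: Σ corner-gray over 3 cells = 2120  → 1.2040
row 2: Σ corner-gray over 3 cells = 1775  → 1.0080
Σ rows: total corner-gray = 5444  → 3.0917 mm³


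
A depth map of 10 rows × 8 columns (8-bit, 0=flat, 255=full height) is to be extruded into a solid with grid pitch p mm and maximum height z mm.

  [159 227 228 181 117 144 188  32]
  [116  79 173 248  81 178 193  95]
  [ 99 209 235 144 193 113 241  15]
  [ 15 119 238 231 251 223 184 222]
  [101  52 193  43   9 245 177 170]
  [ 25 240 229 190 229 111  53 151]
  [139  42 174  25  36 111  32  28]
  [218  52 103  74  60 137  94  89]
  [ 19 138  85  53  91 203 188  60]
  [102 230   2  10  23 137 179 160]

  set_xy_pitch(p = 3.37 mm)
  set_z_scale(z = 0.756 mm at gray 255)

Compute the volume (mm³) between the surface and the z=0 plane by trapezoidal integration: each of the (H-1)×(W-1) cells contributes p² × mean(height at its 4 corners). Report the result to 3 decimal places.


height_mm = gray/255 × 0.756; cell vol = 3.37² × mean(4 corners)
unit = 3.37² × 0.756 / (4×255) = 0.00841747 mm³ per gray-sum
row 0: Σ corner-gray over 7 cells = 4476  → 37.6766
row 1: Σ corner-gray over 7 cells = 4499  → 37.8702
row 2: Σ corner-gray over 7 cells = 5113  → 43.0385
row 3: Σ corner-gray over 7 cells = 4438  → 37.3567
row 4: Σ corner-gray over 7 cells = 3989  → 33.5773
row 5: Σ corner-gray over 7 cells = 3287  → 27.6682
row 6: Σ corner-gray over 7 cells = 2354  → 19.8147
row 7: Σ corner-gray over 7 cells = 2942  → 24.7642
row 8: Σ corner-gray over 7 cells = 3019  → 25.4123
Σ rows: total corner-gray = 34117  → 287.1787 mm³

287.179
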